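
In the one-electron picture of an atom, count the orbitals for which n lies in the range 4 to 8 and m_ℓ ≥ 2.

55

Per-shell orbital counts meeting the constraint:
n=4 → 3; n=5 → 6; n=6 → 10; n=7 → 15; n=8 → 21.
Total orbitals: 3 + 6 + 10 + 15 + 21 = 55.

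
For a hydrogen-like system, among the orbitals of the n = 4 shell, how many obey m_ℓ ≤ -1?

For n = 4, ℓ ranges over 0 … 3.
The (ℓ, m_ℓ) pairs meeting m_ℓ ≤ -1 give: ℓ=1 → 1; ℓ=2 → 2; ℓ=3 → 3.
Total orbitals: 1 + 2 + 3 = 6.

6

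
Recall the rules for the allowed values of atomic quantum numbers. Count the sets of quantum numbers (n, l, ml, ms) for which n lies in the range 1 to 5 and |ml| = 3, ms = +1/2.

Treat each shell separately and count matching orbitals:
n=4 → 2; n=5 → 4.
Orbitals: 2 + 4 = 6. With ms fixed to +1/2 there is one state per orbital, so 6 states.

6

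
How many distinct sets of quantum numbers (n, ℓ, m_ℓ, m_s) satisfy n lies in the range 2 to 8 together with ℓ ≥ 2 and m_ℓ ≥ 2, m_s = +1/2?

Work shell by shell — for each n, count the (ℓ, m_ℓ) pairs that satisfy ℓ ≥ 2 and m_ℓ ≥ 2:
n=3 → 1; n=4 → 3; n=5 → 6; n=6 → 10; n=7 → 15; n=8 → 21.
Orbitals: 1 + 3 + 6 + 10 + 15 + 21 = 56. With m_s fixed to +1/2 there is one state per orbital, so 56 states.

56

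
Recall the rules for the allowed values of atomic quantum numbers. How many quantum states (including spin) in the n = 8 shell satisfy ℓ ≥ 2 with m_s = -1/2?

60

With n = 8 the allowed ℓ are 0, 1, …, 7.
Per ℓ-value: ℓ=2 → 5; ℓ=3 → 7; ℓ=4 → 9; ℓ=5 → 11; ℓ=6 → 13; ℓ=7 → 15.
Orbitals: 5 + 7 + 9 + 11 + 13 + 15 = 60. With m_s fixed to a single value there is one state per orbital, giving 60 states.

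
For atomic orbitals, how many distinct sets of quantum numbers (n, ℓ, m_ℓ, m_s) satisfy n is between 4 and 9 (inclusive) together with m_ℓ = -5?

20

Go shell by shell, enumerating (ℓ, m_ℓ) with m_ℓ = -5:
n=6 → 1; n=7 → 2; n=8 → 3; n=9 → 4.
Orbitals: 1 + 2 + 3 + 4 = 10. Including both spin states (m_s = ±1/2) gives 2 × 10 = 20 states.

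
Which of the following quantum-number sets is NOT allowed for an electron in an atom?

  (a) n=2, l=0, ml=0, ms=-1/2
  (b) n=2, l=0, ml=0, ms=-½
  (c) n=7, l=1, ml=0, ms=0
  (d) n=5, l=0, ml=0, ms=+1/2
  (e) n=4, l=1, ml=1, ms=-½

(c)

(c) has ms = 0, but an electron's spin must be ±1/2.
The remaining sets (a), (b), (d), (e) satisfy all four rules.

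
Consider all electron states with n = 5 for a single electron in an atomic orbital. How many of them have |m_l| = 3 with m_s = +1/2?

4

With n = 5 the allowed l are 0, 1, …, 4.
The (l, m_l) pairs meeting |m_l| = 3 give: l=3 → 2; l=4 → 2.
Orbitals: 2 + 2 = 4. With m_s fixed to a single value there is one state per orbital, giving 4 states.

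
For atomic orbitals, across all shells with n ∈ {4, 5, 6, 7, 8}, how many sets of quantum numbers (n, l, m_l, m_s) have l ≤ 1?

40

Treat each shell separately and count matching orbitals:
n=4 → 4; n=5 → 4; n=6 → 4; n=7 → 4; n=8 → 4.
Orbitals: 4 + 4 + 4 + 4 + 4 = 20. Including both spin states (m_s = ±1/2) gives 2 × 20 = 40 states.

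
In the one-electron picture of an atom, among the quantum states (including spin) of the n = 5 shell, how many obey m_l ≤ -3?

6

Orbitals with m_l ≤ -3, by l: l=3 → 1; l=4 → 2.
Orbitals: 1 + 2 = 3. Each orbital carries two spin states, so 3 × 2 = 6 states.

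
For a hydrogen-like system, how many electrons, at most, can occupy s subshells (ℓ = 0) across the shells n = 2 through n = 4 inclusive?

An s subshell (ℓ = 0) exists for every n ≥ 1, so shells n = 2, 3, 4 each contribute one — 3 subshells.
Since each s subshell holds 2(2·0+1) = 2 electrons, the total is 3 × 2 = 6.

6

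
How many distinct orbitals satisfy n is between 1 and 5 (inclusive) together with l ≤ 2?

Per-shell orbital counts meeting the constraint:
n=1 → 1; n=2 → 4; n=3 → 9; n=4 → 9; n=5 → 9.
Total orbitals: 1 + 4 + 9 + 9 + 9 = 32.

32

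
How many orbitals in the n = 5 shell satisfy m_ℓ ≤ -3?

With n = 5 the allowed ℓ are 0, 1, …, 4.
The (ℓ, m_ℓ) pairs meeting m_ℓ ≤ -3 give: ℓ=3 → 1; ℓ=4 → 2.
Total orbitals: 1 + 2 = 3.

3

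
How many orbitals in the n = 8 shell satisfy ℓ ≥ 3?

Contributions: ℓ=3 → 7; ℓ=4 → 9; ℓ=5 → 11; ℓ=6 → 13; ℓ=7 → 15.
Total orbitals: 7 + 9 + 11 + 13 + 15 = 55.

55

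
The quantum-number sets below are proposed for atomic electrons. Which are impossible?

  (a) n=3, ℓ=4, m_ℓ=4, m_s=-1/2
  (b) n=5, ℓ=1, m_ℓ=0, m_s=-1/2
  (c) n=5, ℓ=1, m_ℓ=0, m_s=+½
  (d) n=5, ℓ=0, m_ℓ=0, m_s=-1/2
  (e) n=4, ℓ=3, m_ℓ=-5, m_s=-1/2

(a) and (e)

(a) has ℓ = 4 ≥ n = 3, violating 0 ≤ ℓ ≤ n−1.
(e) has |m_ℓ| = 5 > ℓ = 3, violating −ℓ ≤ m_ℓ ≤ ℓ.
The remaining sets (b), (c), (d) satisfy all four rules.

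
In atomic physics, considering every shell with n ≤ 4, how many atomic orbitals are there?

30

Total orbitals = 1² + 2² + 3² + 4² = 30.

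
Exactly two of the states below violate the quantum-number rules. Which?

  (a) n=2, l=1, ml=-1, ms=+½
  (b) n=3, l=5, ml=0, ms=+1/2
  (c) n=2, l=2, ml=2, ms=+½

(b) has l = 5 ≥ n = 3, violating 0 ≤ l ≤ n−1.
(c) has l = 2 ≥ n = 2, violating 0 ≤ l ≤ n−1.
The remaining set (a) satisfies all four rules.

(b) and (c)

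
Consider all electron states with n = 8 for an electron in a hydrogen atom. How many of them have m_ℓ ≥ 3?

30

Go through ℓ = 0, …, 7 (the values permitted for n = 8).
The (ℓ, m_ℓ) pairs meeting m_ℓ ≥ 3 give: ℓ=3 → 1; ℓ=4 → 2; ℓ=5 → 3; ℓ=6 → 4; ℓ=7 → 5.
Orbitals: 1 + 2 + 3 + 4 + 5 = 15. Each orbital carries two spin states, so 15 × 2 = 30 states.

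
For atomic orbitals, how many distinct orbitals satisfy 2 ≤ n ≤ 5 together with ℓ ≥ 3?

23

Work shell by shell — for each n, count the (ℓ, m_ℓ) pairs that satisfy ℓ ≥ 3:
n=4 → 7; n=5 → 16.
Total orbitals: 7 + 16 = 23.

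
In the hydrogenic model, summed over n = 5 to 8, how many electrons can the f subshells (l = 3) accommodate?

An f subshell (l = 3) exists for every n ≥ 4, so shells n = 5, 6, 7, 8 each contribute one — 4 subshells.
Since each f subshell holds 2(2·3+1) = 14 electrons, the total is 4 × 14 = 56.

56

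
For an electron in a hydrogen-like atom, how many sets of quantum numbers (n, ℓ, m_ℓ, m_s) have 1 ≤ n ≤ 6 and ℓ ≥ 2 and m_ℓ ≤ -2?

Go shell by shell, enumerating (ℓ, m_ℓ) with ℓ ≥ 2 and m_ℓ ≤ -2:
n=3 → 1; n=4 → 3; n=5 → 6; n=6 → 10.
Orbitals: 1 + 3 + 6 + 10 = 20. Including both spin states (m_s = ±1/2) gives 2 × 20 = 40 states.

40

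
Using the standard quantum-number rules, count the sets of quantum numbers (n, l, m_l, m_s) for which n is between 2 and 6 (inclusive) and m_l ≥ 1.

70

For each n in the range, tally the orbitals obeying m_l ≥ 1:
n=2 → 1; n=3 → 3; n=4 → 6; n=5 → 10; n=6 → 15.
Orbitals: 1 + 3 + 6 + 10 + 15 = 35. Including both spin states (m_s = ±1/2) gives 2 × 35 = 70 states.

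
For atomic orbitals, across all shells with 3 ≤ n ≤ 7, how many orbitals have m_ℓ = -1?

Count contributing orbitals for each principal shell:
n=3 → 2; n=4 → 3; n=5 → 4; n=6 → 5; n=7 → 6.
Total orbitals: 2 + 3 + 4 + 5 + 6 = 20.

20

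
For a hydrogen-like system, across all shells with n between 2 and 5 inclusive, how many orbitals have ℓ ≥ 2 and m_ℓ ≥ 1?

Treat each shell separately and count matching orbitals:
n=3 → 2; n=4 → 5; n=5 → 9.
Total orbitals: 2 + 5 + 9 = 16.

16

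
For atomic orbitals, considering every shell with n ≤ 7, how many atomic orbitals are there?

Total orbitals = 1² + 2² + 3² + 4² + 5² + 6² + 7² = 140.

140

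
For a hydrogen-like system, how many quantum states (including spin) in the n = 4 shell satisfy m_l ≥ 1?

12

The n = 4 shell has l = 0 through 3; check each.
Orbitals with m_l ≥ 1, by l: l=1 → 1; l=2 → 2; l=3 → 3.
Orbitals: 1 + 2 + 3 = 6. Each orbital carries two spin states, so 6 × 2 = 12 states.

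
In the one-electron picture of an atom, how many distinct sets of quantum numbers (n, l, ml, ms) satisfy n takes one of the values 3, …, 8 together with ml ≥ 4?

Per-shell orbital counts meeting the constraint:
n=5 → 1; n=6 → 3; n=7 → 6; n=8 → 10.
Orbitals: 1 + 3 + 6 + 10 = 20. Including both spin states (ms = ±1/2) gives 2 × 20 = 40 states.

40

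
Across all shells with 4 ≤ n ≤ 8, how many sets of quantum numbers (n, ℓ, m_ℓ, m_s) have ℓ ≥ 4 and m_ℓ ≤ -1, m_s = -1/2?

50

Count contributing orbitals for each principal shell:
n=5 → 4; n=6 → 9; n=7 → 15; n=8 → 22.
Orbitals: 4 + 9 + 15 + 22 = 50. With m_s fixed to -1/2 there is one state per orbital, so 50 states.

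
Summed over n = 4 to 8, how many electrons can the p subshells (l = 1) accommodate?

A p subshell (l = 1) exists for every n ≥ 2, so shells n = 4, 5, 6, 7, 8 each contribute one — 5 subshells.
Since each p subshell holds 2(2·1+1) = 6 electrons, the total is 5 × 6 = 30.

30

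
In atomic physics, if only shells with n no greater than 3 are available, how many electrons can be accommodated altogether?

28

Total orbitals = 1² + 2² + 3² = 14. Doubling for spin gives 28 electrons.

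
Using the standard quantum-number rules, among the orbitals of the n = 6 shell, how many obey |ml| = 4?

For n = 6, l ranges over 0 … 5.
Contributions: l=4 → 2; l=5 → 2.
Total orbitals: 2 + 2 = 4.

4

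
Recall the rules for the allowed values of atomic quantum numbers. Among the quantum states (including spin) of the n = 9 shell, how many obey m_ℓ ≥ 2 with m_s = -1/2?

28

The n = 9 shell has ℓ = 0 through 8; check each.
Orbitals with m_ℓ ≥ 2, by ℓ: ℓ=2 → 1; ℓ=3 → 2; ℓ=4 → 3; ℓ=5 → 4; ℓ=6 → 5; ℓ=7 → 6; ℓ=8 → 7.
Orbitals: 1 + 2 + 3 + 4 + 5 + 6 + 7 = 28. With m_s fixed to a single value there is one state per orbital, giving 28 states.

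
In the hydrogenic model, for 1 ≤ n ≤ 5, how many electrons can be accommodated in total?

Total orbitals = 1² + 2² + 3² + 4² + 5² = 55. Doubling for spin gives 110 electrons.

110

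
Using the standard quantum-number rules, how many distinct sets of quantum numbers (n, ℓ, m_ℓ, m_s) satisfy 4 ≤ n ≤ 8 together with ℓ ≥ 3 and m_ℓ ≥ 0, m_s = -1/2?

80

Work shell by shell — for each n, count the (ℓ, m_ℓ) pairs that satisfy ℓ ≥ 3 and m_ℓ ≥ 0:
n=4 → 4; n=5 → 9; n=6 → 15; n=7 → 22; n=8 → 30.
Orbitals: 4 + 9 + 15 + 22 + 30 = 80. With m_s fixed to -1/2 there is one state per orbital, so 80 states.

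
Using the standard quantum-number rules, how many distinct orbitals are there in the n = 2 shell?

The n = 2 shell contains n² = 2² = 4 orbitals.

4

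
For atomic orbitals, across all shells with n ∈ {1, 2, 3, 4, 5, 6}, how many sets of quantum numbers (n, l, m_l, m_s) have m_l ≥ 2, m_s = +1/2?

20

Go shell by shell, enumerating (l, m_l) with m_l ≥ 2:
n=3 → 1; n=4 → 3; n=5 → 6; n=6 → 10.
Orbitals: 1 + 3 + 6 + 10 = 20. With m_s fixed to +1/2 there is one state per orbital, so 20 states.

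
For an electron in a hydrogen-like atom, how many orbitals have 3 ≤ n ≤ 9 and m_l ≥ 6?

10

For each n in the range, tally the orbitals obeying m_l ≥ 6:
n=7 → 1; n=8 → 3; n=9 → 6.
Total orbitals: 1 + 3 + 6 = 10.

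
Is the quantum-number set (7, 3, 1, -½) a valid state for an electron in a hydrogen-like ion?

Valid

n = 7 is a positive integer. l = 3 satisfies 0 ≤ l ≤ n−1 = 6. m_l = 1 lies in the range −l … +l (here −3 … 3). m_s = -1/2 is one of ±1/2.
All four constraints are satisfied.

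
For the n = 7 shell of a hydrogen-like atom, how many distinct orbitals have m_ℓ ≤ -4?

For n = 7, ℓ ranges over 0 … 6.
The (ℓ, m_ℓ) pairs meeting m_ℓ ≤ -4 give: ℓ=4 → 1; ℓ=5 → 2; ℓ=6 → 3.
Total orbitals: 1 + 2 + 3 = 6.

6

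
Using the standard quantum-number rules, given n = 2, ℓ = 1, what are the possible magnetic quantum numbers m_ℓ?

m_ℓ takes every integer from −ℓ to +ℓ. With ℓ = 1 that gives the 3 values -1, 0, 1.

-1, 0, 1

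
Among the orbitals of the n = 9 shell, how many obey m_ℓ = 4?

5

The n = 9 shell has ℓ = 0 through 8; check each.
Orbitals with m_ℓ = 4, by ℓ: ℓ=4 → 1; ℓ=5 → 1; ℓ=6 → 1; ℓ=7 → 1; ℓ=8 → 1.
Total orbitals: 1 + 1 + 1 + 1 + 1 = 5.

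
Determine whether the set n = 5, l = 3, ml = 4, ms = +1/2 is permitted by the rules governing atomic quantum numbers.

The magnetic quantum number must satisfy −l ≤ ml ≤ l. With l = 3, ml can only be -3, -2, -1, 0, 1, 2, 3, so ml = 4 is forbidden.

Not allowed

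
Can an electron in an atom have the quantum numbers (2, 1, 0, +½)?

Allowed

n = 2 is a positive integer. l = 1 satisfies 0 ≤ l ≤ n−1 = 1. ml = 0 lies in the range −l … +l (here −1 … 1). ms = +1/2 is one of ±1/2.
All four constraints are satisfied.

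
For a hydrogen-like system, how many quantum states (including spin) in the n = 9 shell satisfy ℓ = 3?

14

Go through ℓ = 0, …, 8 (the values permitted for n = 9).
The (ℓ, m_ℓ) pairs meeting ℓ = 3 give: ℓ=3 → 7.
Orbitals: 7. Each orbital carries two spin states, so 7 × 2 = 14 states.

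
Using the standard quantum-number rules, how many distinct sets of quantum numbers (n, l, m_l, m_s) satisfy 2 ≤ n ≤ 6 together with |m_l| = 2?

40

Per-shell orbital counts meeting the constraint:
n=3 → 2; n=4 → 4; n=5 → 6; n=6 → 8.
Orbitals: 2 + 4 + 6 + 8 = 20. Including both spin states (m_s = ±1/2) gives 2 × 20 = 40 states.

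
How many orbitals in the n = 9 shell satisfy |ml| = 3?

12

Go through l = 0, …, 8 (the values permitted for n = 9).
Contributions: l=3 → 2; l=4 → 2; l=5 → 2; l=6 → 2; l=7 → 2; l=8 → 2.
Total orbitals: 2 + 2 + 2 + 2 + 2 + 2 = 12.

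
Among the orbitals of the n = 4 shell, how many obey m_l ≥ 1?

6

With n = 4 the allowed l are 0, 1, …, 3.
The (l, m_l) pairs meeting m_l ≥ 1 give: l=1 → 1; l=2 → 2; l=3 → 3.
Total orbitals: 1 + 2 + 3 = 6.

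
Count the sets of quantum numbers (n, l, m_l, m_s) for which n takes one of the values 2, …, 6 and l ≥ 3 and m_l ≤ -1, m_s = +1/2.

Work shell by shell — for each n, count the (l, m_l) pairs that satisfy l ≥ 3 and m_l ≤ -1:
n=4 → 3; n=5 → 7; n=6 → 12.
Orbitals: 3 + 7 + 12 = 22. With m_s fixed to +1/2 there is one state per orbital, so 22 states.

22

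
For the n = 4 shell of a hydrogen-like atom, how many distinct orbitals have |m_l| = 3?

The n = 4 shell has l = 0 through 3; check each.
The (l, m_l) pairs meeting |m_l| = 3 give: l=3 → 2.
Total orbitals: 2.

2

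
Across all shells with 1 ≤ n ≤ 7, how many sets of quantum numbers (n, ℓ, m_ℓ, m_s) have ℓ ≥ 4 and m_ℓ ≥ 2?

44

Go shell by shell, enumerating (ℓ, m_ℓ) with ℓ ≥ 4 and m_ℓ ≥ 2:
n=5 → 3; n=6 → 7; n=7 → 12.
Orbitals: 3 + 7 + 12 = 22. Including both spin states (m_s = ±1/2) gives 2 × 22 = 44 states.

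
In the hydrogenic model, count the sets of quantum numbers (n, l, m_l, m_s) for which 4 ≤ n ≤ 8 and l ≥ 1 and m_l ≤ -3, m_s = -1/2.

Per-shell orbital counts meeting the constraint:
n=4 → 1; n=5 → 3; n=6 → 6; n=7 → 10; n=8 → 15.
Orbitals: 1 + 3 + 6 + 10 + 15 = 35. With m_s fixed to -1/2 there is one state per orbital, so 35 states.

35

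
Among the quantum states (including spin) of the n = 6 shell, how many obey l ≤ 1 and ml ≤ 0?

Per l-value: l=0 → 1; l=1 → 2.
Orbitals: 1 + 2 = 3. Each orbital carries two spin states, so 3 × 2 = 6 states.

6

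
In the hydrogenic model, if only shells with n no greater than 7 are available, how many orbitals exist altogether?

Total orbitals = 1² + 2² + 3² + 4² + 5² + 6² + 7² = 140.

140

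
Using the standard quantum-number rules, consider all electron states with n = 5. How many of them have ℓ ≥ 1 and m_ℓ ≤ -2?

Contributions: ℓ=2 → 1; ℓ=3 → 2; ℓ=4 → 3.
Orbitals: 1 + 2 + 3 = 6. Each orbital carries two spin states, so 6 × 2 = 12 states.

12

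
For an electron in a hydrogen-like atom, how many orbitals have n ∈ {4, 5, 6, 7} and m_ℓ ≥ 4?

For each n in the range, tally the orbitals obeying m_ℓ ≥ 4:
n=5 → 1; n=6 → 3; n=7 → 6.
Total orbitals: 1 + 3 + 6 = 10.

10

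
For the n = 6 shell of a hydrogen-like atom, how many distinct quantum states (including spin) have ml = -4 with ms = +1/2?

Orbitals with ml = -4, by l: l=4 → 1; l=5 → 1.
Orbitals: 1 + 1 = 2. With ms fixed to a single value there is one state per orbital, giving 2 states.

2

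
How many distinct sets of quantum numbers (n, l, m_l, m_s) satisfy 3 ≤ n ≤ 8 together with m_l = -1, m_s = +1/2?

27

Count contributing orbitals for each principal shell:
n=3 → 2; n=4 → 3; n=5 → 4; n=6 → 5; n=7 → 6; n=8 → 7.
Orbitals: 2 + 3 + 4 + 5 + 6 + 7 = 27. With m_s fixed to +1/2 there is one state per orbital, so 27 states.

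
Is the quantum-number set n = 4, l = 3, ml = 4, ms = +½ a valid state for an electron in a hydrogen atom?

The magnetic quantum number must satisfy −l ≤ ml ≤ l. With l = 3, ml can only be -3, -2, -1, 0, 1, 2, 3, so ml = 4 is forbidden.

Invalid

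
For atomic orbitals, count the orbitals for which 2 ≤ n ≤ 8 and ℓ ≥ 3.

Per-shell orbital counts meeting the constraint:
n=4 → 7; n=5 → 16; n=6 → 27; n=7 → 40; n=8 → 55.
Total orbitals: 7 + 16 + 27 + 40 + 55 = 145.

145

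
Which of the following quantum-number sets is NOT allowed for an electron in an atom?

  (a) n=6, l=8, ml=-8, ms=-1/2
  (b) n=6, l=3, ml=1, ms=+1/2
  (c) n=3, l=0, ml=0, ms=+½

(a) has l = 8 ≥ n = 6, violating 0 ≤ l ≤ n−1.
The remaining sets (b), (c) satisfy all four rules.

(a)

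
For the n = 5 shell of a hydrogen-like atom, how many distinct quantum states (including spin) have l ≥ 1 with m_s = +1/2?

24

With n = 5 the allowed l are 0, 1, …, 4.
Orbitals with l ≥ 1, by l: l=1 → 3; l=2 → 5; l=3 → 7; l=4 → 9.
Orbitals: 3 + 5 + 7 + 9 = 24. With m_s fixed to a single value there is one state per orbital, giving 24 states.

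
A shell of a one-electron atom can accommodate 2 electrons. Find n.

2n² = 2 ⇒ n² = 1 ⇒ n = 1.

n = 1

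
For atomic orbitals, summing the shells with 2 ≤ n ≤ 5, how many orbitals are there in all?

Shell n has n² orbitals: 2²=4 + 3²=9 + 4²=16 + 5²=25 = 54 orbitals.

54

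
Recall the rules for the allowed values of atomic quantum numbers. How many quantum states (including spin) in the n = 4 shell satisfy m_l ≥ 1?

12

With n = 4 the allowed l are 0, 1, …, 3.
The (l, m_l) pairs meeting m_l ≥ 1 give: l=1 → 1; l=2 → 2; l=3 → 3.
Orbitals: 1 + 2 + 3 = 6. Each orbital carries two spin states, so 6 × 2 = 12 states.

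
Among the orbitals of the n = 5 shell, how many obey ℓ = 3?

7

With n = 5 the allowed ℓ are 0, 1, …, 4.
Contributions: ℓ=3 → 7.
Total orbitals: 7.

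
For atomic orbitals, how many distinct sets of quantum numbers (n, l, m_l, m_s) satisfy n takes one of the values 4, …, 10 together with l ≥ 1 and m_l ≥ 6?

40

Count contributing orbitals for each principal shell:
n=7 → 1; n=8 → 3; n=9 → 6; n=10 → 10.
Orbitals: 1 + 3 + 6 + 10 = 20. Including both spin states (m_s = ±1/2) gives 2 × 20 = 40 states.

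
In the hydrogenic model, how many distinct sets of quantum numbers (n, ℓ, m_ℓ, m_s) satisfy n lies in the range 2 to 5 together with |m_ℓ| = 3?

Go shell by shell, enumerating (ℓ, m_ℓ) with |m_ℓ| = 3:
n=4 → 2; n=5 → 4.
Orbitals: 2 + 4 = 6. Including both spin states (m_s = ±1/2) gives 2 × 6 = 12 states.

12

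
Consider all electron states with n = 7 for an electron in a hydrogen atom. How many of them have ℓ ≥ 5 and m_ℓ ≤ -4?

Orbitals with ℓ ≥ 5 and m_ℓ ≤ -4, by ℓ: ℓ=5 → 2; ℓ=6 → 3.
Orbitals: 2 + 3 = 5. Each orbital carries two spin states, so 5 × 2 = 10 states.

10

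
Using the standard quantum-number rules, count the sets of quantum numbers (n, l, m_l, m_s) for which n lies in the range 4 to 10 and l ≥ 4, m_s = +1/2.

Work shell by shell — for each n, count the (l, m_l) pairs that satisfy l ≥ 4:
n=5 → 9; n=6 → 20; n=7 → 33; n=8 → 48; n=9 → 65; n=10 → 84.
Orbitals: 9 + 20 + 33 + 48 + 65 + 84 = 259. With m_s fixed to +1/2 there is one state per orbital, so 259 states.

259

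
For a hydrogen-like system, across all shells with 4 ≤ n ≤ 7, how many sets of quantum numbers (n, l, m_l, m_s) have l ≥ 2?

220

Per-shell orbital counts meeting the constraint:
n=4 → 12; n=5 → 21; n=6 → 32; n=7 → 45.
Orbitals: 12 + 21 + 32 + 45 = 110. Including both spin states (m_s = ±1/2) gives 2 × 110 = 220 states.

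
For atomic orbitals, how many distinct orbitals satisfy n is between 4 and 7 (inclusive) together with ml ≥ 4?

10

For each n in the range, tally the orbitals obeying ml ≥ 4:
n=5 → 1; n=6 → 3; n=7 → 6.
Total orbitals: 1 + 3 + 6 = 10.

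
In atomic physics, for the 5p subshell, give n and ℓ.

n = 5, ℓ = 1

The leading integer gives n = 5; the letter 'p' means ℓ = 1.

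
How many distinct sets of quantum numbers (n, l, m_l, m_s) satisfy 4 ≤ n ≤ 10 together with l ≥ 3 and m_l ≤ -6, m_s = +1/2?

20

Work shell by shell — for each n, count the (l, m_l) pairs that satisfy l ≥ 3 and m_l ≤ -6:
n=7 → 1; n=8 → 3; n=9 → 6; n=10 → 10.
Orbitals: 1 + 3 + 6 + 10 = 20. With m_s fixed to +1/2 there is one state per orbital, so 20 states.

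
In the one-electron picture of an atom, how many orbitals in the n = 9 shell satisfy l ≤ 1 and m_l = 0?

For n = 9, l ranges over 0 … 8.
Per l-value: l=0 → 1; l=1 → 1.
Total orbitals: 1 + 1 = 2.

2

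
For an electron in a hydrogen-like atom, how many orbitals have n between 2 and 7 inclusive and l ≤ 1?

Per-shell orbital counts meeting the constraint:
n=2 → 4; n=3 → 4; n=4 → 4; n=5 → 4; n=6 → 4; n=7 → 4.
Total orbitals: 4 + 4 + 4 + 4 + 4 + 4 = 24.

24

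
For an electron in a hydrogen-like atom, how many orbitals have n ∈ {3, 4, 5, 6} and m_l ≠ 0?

Per-shell orbital counts meeting the constraint:
n=3 → 6; n=4 → 12; n=5 → 20; n=6 → 30.
Total orbitals: 6 + 12 + 20 + 30 = 68.

68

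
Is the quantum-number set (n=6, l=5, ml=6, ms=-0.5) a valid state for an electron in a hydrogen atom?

The magnetic quantum number must satisfy −l ≤ ml ≤ l. With l = 5, ml can only be -5, -4, -3, -2, -1, 0, 1, 2, 3, 4, 5, so ml = 6 is forbidden.

Not allowed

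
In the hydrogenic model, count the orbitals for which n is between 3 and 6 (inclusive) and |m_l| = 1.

28

Count contributing orbitals for each principal shell:
n=3 → 4; n=4 → 6; n=5 → 8; n=6 → 10.
Total orbitals: 4 + 6 + 8 + 10 = 28.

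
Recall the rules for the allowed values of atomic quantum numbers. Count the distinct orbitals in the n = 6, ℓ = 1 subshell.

A subshell has 2ℓ+1 orbitals; with ℓ = 1, that's 3.

3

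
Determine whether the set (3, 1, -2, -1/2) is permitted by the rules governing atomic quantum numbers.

The magnetic quantum number must satisfy −l ≤ m_l ≤ l. With l = 1, m_l can only be -1, 0, 1, so m_l = -2 is forbidden.

No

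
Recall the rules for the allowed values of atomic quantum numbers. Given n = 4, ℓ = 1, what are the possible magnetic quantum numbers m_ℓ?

m_ℓ takes every integer from −ℓ to +ℓ. With ℓ = 1 that gives the 3 values -1, 0, 1.

-1, 0, 1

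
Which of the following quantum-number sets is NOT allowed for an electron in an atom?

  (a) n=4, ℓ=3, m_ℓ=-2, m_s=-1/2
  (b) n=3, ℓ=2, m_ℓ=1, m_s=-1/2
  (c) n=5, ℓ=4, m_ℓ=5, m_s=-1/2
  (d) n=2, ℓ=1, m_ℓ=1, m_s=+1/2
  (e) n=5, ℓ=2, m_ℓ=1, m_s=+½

(c) has |m_ℓ| = 5 > ℓ = 4, violating −ℓ ≤ m_ℓ ≤ ℓ.
The remaining sets (a), (b), (d), (e) satisfy all four rules.

(c)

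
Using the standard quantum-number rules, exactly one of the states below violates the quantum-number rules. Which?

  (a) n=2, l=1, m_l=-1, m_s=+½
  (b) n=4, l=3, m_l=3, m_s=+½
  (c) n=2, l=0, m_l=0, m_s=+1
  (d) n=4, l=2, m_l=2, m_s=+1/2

(c) has m_s = +1, but an electron's spin must be ±1/2.
The remaining sets (a), (b), (d) satisfy all four rules.

(c)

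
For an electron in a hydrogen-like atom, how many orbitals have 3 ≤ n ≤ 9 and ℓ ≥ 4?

Per-shell orbital counts meeting the constraint:
n=5 → 9; n=6 → 20; n=7 → 33; n=8 → 48; n=9 → 65.
Total orbitals: 9 + 20 + 33 + 48 + 65 = 175.

175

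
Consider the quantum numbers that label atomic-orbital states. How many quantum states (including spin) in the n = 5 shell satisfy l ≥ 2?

42

The (l, ml) pairs meeting l ≥ 2 give: l=2 → 5; l=3 → 7; l=4 → 9.
Orbitals: 5 + 7 + 9 = 21. Each orbital carries two spin states, so 21 × 2 = 42 states.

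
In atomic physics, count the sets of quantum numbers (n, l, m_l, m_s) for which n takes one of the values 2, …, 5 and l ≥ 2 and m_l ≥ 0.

Treat each shell separately and count matching orbitals:
n=3 → 3; n=4 → 7; n=5 → 12.
Orbitals: 3 + 7 + 12 = 22. Including both spin states (m_s = ±1/2) gives 2 × 22 = 44 states.

44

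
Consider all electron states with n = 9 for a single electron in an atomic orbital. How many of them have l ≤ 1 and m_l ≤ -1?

2

Contributions: l=1 → 1.
Orbitals: 1. Each orbital carries two spin states, so 1 × 2 = 2 states.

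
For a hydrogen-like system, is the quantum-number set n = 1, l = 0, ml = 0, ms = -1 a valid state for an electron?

The spin quantum number for an electron can only be ms = +1/2 or −1/2; ms = -1 is not one of those.

Not allowed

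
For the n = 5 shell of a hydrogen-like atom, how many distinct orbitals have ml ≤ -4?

1

Contributions: l=4 → 1.
Total orbitals: 1.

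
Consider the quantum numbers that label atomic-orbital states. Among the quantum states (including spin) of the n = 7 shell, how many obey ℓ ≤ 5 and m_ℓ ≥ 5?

For n = 7, ℓ ranges over 0 … 6.
Contributions: ℓ=5 → 1.
Orbitals: 1. Each orbital carries two spin states, so 1 × 2 = 2 states.

2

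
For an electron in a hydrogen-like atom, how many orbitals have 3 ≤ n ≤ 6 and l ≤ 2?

36

Treat each shell separately and count matching orbitals:
n=3 → 9; n=4 → 9; n=5 → 9; n=6 → 9.
Total orbitals: 9 + 9 + 9 + 9 = 36.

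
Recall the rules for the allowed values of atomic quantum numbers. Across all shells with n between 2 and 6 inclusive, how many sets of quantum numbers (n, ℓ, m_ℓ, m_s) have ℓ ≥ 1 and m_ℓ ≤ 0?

Go shell by shell, enumerating (ℓ, m_ℓ) with ℓ ≥ 1 and m_ℓ ≤ 0:
n=2 → 2; n=3 → 5; n=4 → 9; n=5 → 14; n=6 → 20.
Orbitals: 2 + 5 + 9 + 14 + 20 = 50. Including both spin states (m_s = ±1/2) gives 2 × 50 = 100 states.

100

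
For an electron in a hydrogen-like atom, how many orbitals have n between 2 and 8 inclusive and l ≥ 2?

175

Count contributing orbitals for each principal shell:
n=3 → 5; n=4 → 12; n=5 → 21; n=6 → 32; n=7 → 45; n=8 → 60.
Total orbitals: 5 + 12 + 21 + 32 + 45 + 60 = 175.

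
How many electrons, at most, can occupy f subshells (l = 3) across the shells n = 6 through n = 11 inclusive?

An f subshell (l = 3) exists for every n ≥ 4, so shells n = 6, 7, 8, 9, 10, 11 each contribute one — 6 subshells.
Since each f subshell holds 2(2·3+1) = 14 electrons, the total is 6 × 14 = 84.

84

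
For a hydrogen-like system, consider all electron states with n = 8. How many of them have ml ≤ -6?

6

For n = 8, l ranges over 0 … 7.
Orbitals with ml ≤ -6, by l: l=6 → 1; l=7 → 2.
Orbitals: 1 + 2 = 3. Each orbital carries two spin states, so 3 × 2 = 6 states.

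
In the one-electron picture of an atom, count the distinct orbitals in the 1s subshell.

1

A subshell has 2l+1 orbitals; with l = 0, that's 1.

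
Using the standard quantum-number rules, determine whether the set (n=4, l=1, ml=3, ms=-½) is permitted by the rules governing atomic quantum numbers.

The magnetic quantum number must satisfy −l ≤ ml ≤ l. With l = 1, ml can only be -1, 0, 1, so ml = 3 is forbidden.

Invalid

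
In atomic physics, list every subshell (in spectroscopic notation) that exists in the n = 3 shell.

3s, 3p, 3d

For n = 3, l runs from 0 to 2. In spectroscopic notation l = 0,1,2,… ↔ s,p,d,f,g,h,i, so the subshells are 3s, 3p, 3d.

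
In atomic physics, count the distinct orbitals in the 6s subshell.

1

A subshell has 2l+1 orbitals; with l = 0, that's 1.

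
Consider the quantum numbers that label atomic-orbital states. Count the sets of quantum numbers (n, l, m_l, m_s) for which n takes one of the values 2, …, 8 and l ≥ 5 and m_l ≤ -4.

32

Work shell by shell — for each n, count the (l, m_l) pairs that satisfy l ≥ 5 and m_l ≤ -4:
n=6 → 2; n=7 → 5; n=8 → 9.
Orbitals: 2 + 5 + 9 = 16. Including both spin states (m_s = ±1/2) gives 2 × 16 = 32 states.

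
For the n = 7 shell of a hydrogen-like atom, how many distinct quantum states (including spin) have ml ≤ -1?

Go through l = 0, …, 6 (the values permitted for n = 7).
Per l-value: l=1 → 1; l=2 → 2; l=3 → 3; l=4 → 4; l=5 → 5; l=6 → 6.
Orbitals: 1 + 2 + 3 + 4 + 5 + 6 = 21. Each orbital carries two spin states, so 21 × 2 = 42 states.

42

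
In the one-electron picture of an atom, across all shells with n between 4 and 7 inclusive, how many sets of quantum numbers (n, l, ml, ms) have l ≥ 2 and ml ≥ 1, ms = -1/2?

48

Work shell by shell — for each n, count the (l, ml) pairs that satisfy l ≥ 2 and ml ≥ 1:
n=4 → 5; n=5 → 9; n=6 → 14; n=7 → 20.
Orbitals: 5 + 9 + 14 + 20 = 48. With ms fixed to -1/2 there is one state per orbital, so 48 states.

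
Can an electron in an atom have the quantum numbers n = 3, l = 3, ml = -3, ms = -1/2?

Invalid

The orbital quantum number must satisfy 0 ≤ l ≤ n−1. With n = 3 the allowed l values are 0, 1, 2, so l = 3 is out of range.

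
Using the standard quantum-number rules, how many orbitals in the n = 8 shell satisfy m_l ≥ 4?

Orbitals with m_l ≥ 4, by l: l=4 → 1; l=5 → 2; l=6 → 3; l=7 → 4.
Total orbitals: 1 + 2 + 3 + 4 = 10.

10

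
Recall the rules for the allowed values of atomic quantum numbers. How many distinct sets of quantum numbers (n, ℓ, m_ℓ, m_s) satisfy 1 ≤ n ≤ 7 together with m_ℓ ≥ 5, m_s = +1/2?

4

For each n in the range, tally the orbitals obeying m_ℓ ≥ 5:
n=6 → 1; n=7 → 3.
Orbitals: 1 + 3 = 4. With m_s fixed to +1/2 there is one state per orbital, so 4 states.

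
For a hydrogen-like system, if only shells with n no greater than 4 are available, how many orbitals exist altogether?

Total orbitals = 1² + 2² + 3² + 4² = 30.

30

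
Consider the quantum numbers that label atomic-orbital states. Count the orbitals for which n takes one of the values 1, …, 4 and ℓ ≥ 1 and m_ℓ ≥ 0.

16

Count contributing orbitals for each principal shell:
n=2 → 2; n=3 → 5; n=4 → 9.
Total orbitals: 2 + 5 + 9 = 16.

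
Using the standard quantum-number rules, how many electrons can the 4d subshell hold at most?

A subshell with l = 2 has 2l+1 = 5 orbitals, each holding 2 electrons (spin ±1/2), so 5 × 2 = 10.

10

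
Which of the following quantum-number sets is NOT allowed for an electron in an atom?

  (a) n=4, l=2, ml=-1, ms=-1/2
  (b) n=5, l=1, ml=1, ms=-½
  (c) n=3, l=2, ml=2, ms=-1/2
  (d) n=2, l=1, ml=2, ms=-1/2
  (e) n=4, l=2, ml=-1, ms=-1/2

(d) has |ml| = 2 > l = 1, violating −l ≤ ml ≤ l.
The remaining sets (a), (b), (c), (e) satisfy all four rules.

(d)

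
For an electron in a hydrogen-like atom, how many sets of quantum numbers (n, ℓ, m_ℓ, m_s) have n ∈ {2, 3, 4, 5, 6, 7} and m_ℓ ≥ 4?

Go shell by shell, enumerating (ℓ, m_ℓ) with m_ℓ ≥ 4:
n=5 → 1; n=6 → 3; n=7 → 6.
Orbitals: 1 + 3 + 6 = 10. Including both spin states (m_s = ±1/2) gives 2 × 10 = 20 states.

20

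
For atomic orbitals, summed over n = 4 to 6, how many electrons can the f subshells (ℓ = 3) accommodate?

An f subshell (ℓ = 3) exists for every n ≥ 4, so shells n = 4, 5, 6 each contribute one — 3 subshells.
Since each f subshell holds 2(2·3+1) = 14 electrons, the total is 3 × 14 = 42.

42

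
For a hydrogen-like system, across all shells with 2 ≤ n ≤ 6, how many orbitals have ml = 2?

Go shell by shell, enumerating (l, ml) with ml = 2:
n=3 → 1; n=4 → 2; n=5 → 3; n=6 → 4.
Total orbitals: 1 + 2 + 3 + 4 = 10.

10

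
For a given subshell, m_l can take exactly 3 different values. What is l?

m_l ranges over 2l+1 integers, so 2l+1 = 3 ⇒ l = 1.

l = 1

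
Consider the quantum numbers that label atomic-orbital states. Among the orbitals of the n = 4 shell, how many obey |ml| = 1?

6

For n = 4, l ranges over 0 … 3.
Orbitals with |ml| = 1, by l: l=1 → 2; l=2 → 2; l=3 → 2.
Total orbitals: 2 + 2 + 2 = 6.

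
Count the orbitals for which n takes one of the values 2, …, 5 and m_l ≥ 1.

Count contributing orbitals for each principal shell:
n=2 → 1; n=3 → 3; n=4 → 6; n=5 → 10.
Total orbitals: 1 + 3 + 6 + 10 = 20.

20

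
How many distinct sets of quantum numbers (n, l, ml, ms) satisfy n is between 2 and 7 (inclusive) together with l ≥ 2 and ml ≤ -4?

Count contributing orbitals for each principal shell:
n=5 → 1; n=6 → 3; n=7 → 6.
Orbitals: 1 + 3 + 6 = 10. Including both spin states (ms = ±1/2) gives 2 × 10 = 20 states.

20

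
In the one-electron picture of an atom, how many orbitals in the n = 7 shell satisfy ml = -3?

4

The n = 7 shell has l = 0 through 6; check each.
The (l, ml) pairs meeting ml = -3 give: l=3 → 1; l=4 → 1; l=5 → 1; l=6 → 1.
Total orbitals: 1 + 1 + 1 + 1 = 4.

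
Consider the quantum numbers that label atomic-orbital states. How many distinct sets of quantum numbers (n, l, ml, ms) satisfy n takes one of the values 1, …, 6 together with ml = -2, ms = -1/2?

10

Treat each shell separately and count matching orbitals:
n=3 → 1; n=4 → 2; n=5 → 3; n=6 → 4.
Orbitals: 1 + 2 + 3 + 4 = 10. With ms fixed to -1/2 there is one state per orbital, so 10 states.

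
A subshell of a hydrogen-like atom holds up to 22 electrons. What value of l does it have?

l = 5 (h)

2(2l+1) = 22 ⇒ 2l+1 = 11 ⇒ l = 5.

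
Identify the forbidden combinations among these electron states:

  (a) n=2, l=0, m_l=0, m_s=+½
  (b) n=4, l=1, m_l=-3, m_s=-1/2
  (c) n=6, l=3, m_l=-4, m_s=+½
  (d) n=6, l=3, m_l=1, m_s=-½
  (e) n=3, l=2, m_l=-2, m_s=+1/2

(b) has |m_l| = 3 > l = 1, violating −l ≤ m_l ≤ l.
(c) has |m_l| = 4 > l = 3, violating −l ≤ m_l ≤ l.
The remaining sets (a), (d), (e) satisfy all four rules.

(b) and (c)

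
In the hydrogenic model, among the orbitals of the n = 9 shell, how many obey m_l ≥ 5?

For n = 9, l ranges over 0 … 8.
The (l, m_l) pairs meeting m_l ≥ 5 give: l=5 → 1; l=6 → 2; l=7 → 3; l=8 → 4.
Total orbitals: 1 + 2 + 3 + 4 = 10.

10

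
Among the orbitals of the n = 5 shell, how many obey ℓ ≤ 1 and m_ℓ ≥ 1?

For n = 5, ℓ ranges over 0 … 4.
Orbitals with ℓ ≤ 1 and m_ℓ ≥ 1, by ℓ: ℓ=1 → 1.
Total orbitals: 1.

1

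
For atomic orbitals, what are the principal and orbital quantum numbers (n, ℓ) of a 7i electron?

The leading integer gives n = 7; the letter 'i' means ℓ = 6.

n = 7, ℓ = 6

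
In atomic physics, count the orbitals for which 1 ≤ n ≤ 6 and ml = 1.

15

Work shell by shell — for each n, count the (l, ml) pairs that satisfy ml = 1:
n=2 → 1; n=3 → 2; n=4 → 3; n=5 → 4; n=6 → 5.
Total orbitals: 1 + 2 + 3 + 4 + 5 = 15.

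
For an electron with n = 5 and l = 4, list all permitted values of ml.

-4, -3, -2, -1, 0, 1, 2, 3, 4

ml takes every integer from −l to +l. With l = 4 that gives the 9 values -4, -3, -2, -1, 0, 1, 2, 3, 4.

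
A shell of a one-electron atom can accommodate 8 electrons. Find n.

2n² = 8 ⇒ n² = 4 ⇒ n = 2.

n = 2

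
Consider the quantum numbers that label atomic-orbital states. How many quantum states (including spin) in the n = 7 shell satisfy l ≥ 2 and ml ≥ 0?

Go through l = 0, …, 6 (the values permitted for n = 7).
Contributions: l=2 → 3; l=3 → 4; l=4 → 5; l=5 → 6; l=6 → 7.
Orbitals: 3 + 4 + 5 + 6 + 7 = 25. Each orbital carries two spin states, so 25 × 2 = 50 states.

50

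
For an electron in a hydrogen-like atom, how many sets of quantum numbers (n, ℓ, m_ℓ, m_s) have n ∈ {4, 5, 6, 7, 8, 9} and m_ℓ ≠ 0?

Count contributing orbitals for each principal shell:
n=4 → 12; n=5 → 20; n=6 → 30; n=7 → 42; n=8 → 56; n=9 → 72.
Orbitals: 12 + 20 + 30 + 42 + 56 + 72 = 232. Including both spin states (m_s = ±1/2) gives 2 × 232 = 464 states.

464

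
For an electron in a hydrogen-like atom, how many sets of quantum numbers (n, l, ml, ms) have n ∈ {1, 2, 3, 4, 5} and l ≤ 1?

34

Go shell by shell, enumerating (l, ml) with l ≤ 1:
n=1 → 1; n=2 → 4; n=3 → 4; n=4 → 4; n=5 → 4.
Orbitals: 1 + 4 + 4 + 4 + 4 = 17. Including both spin states (ms = ±1/2) gives 2 × 17 = 34 states.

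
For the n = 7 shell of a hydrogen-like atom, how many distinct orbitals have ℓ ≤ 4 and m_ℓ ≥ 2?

6

With n = 7 the allowed ℓ are 0, 1, …, 6.
Orbitals with ℓ ≤ 4 and m_ℓ ≥ 2, by ℓ: ℓ=2 → 1; ℓ=3 → 2; ℓ=4 → 3.
Total orbitals: 1 + 2 + 3 = 6.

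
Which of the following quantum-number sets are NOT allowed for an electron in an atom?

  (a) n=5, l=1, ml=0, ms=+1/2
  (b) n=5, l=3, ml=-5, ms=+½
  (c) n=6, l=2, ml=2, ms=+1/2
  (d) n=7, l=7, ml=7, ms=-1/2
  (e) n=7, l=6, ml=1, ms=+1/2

(b) has |ml| = 5 > l = 3, violating −l ≤ ml ≤ l.
(d) has l = 7 ≥ n = 7, violating 0 ≤ l ≤ n−1.
The remaining sets (a), (c), (e) satisfy all four rules.

(b) and (d)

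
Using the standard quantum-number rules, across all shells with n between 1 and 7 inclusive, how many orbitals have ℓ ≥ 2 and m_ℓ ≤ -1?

Per-shell orbital counts meeting the constraint:
n=3 → 2; n=4 → 5; n=5 → 9; n=6 → 14; n=7 → 20.
Total orbitals: 2 + 5 + 9 + 14 + 20 = 50.

50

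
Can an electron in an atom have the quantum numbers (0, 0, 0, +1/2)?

Invalid

The principal quantum number must be a positive integer (n ≥ 1), but here n = 0.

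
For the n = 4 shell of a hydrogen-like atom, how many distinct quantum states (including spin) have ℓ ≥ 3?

14

The n = 4 shell has ℓ = 0 through 3; check each.
Contributions: ℓ=3 → 7.
Orbitals: 7. Each orbital carries two spin states, so 7 × 2 = 14 states.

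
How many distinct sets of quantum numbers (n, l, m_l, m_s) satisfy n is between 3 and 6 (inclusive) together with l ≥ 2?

140

Per-shell orbital counts meeting the constraint:
n=3 → 5; n=4 → 12; n=5 → 21; n=6 → 32.
Orbitals: 5 + 12 + 21 + 32 = 70. Including both spin states (m_s = ±1/2) gives 2 × 70 = 140 states.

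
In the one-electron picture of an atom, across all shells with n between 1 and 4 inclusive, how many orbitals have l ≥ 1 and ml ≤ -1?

Per-shell orbital counts meeting the constraint:
n=2 → 1; n=3 → 3; n=4 → 6.
Total orbitals: 1 + 3 + 6 = 10.

10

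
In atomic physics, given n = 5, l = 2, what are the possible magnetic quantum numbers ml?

ml takes every integer from −l to +l. With l = 2 that gives the 5 values -2, -1, 0, 1, 2.

-2, -1, 0, 1, 2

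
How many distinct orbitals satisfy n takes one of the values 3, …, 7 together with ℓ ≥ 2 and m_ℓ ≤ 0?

For each n in the range, tally the orbitals obeying ℓ ≥ 2 and m_ℓ ≤ 0:
n=3 → 3; n=4 → 7; n=5 → 12; n=6 → 18; n=7 → 25.
Total orbitals: 3 + 7 + 12 + 18 + 25 = 65.

65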